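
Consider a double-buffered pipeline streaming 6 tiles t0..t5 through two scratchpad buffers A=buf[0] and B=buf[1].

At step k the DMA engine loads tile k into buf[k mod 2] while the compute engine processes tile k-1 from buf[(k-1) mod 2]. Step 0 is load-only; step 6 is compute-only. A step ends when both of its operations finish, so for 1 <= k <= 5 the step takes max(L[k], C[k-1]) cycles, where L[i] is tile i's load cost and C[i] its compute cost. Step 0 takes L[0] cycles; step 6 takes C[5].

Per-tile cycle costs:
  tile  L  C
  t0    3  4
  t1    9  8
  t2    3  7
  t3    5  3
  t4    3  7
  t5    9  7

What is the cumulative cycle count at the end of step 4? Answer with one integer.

end_cycle[4] = 30

[0] DMA t0→A (3c) ∥ CU idle ⇒ 3c, clock 3
[1] DMA t1→B (9c) ∥ CU A:t0 (4c) ⇒ 9c, clock 12
[2] DMA t2→A (3c) ∥ CU B:t1 (8c) ⇒ 8c, clock 20
[3] DMA t3→B (5c) ∥ CU A:t2 (7c) ⇒ 7c, clock 27
[4] DMA t4→A (3c) ∥ CU B:t3 (3c) ⇒ 3c, clock 30
[5] DMA t5→B (9c) ∥ CU A:t4 (7c) ⇒ 9c, clock 39
[6] DMA idle ∥ CU B:t5 (7c) ⇒ 7c, clock 46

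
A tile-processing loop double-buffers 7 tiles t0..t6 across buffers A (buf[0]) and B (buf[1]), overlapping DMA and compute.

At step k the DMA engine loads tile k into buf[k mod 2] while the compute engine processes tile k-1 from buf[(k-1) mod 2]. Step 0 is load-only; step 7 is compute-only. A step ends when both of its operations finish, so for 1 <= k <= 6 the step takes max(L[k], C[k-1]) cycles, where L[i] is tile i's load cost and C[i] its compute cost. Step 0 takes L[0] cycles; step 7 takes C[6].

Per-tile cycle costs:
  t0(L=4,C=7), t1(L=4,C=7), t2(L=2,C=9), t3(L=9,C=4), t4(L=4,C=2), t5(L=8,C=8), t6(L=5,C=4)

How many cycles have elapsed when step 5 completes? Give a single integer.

k=0 load=t0/4c comp=- wait=4 total=4
k=1 load=t1/4c comp=t0/7c wait=7 total=11
k=2 load=t2/2c comp=t1/7c wait=7 total=18
k=3 load=t3/9c comp=t2/9c wait=9 total=27
k=4 load=t4/4c comp=t3/4c wait=4 total=31
k=5 load=t5/8c comp=t4/2c wait=8 total=39
k=6 load=t6/5c comp=t5/8c wait=8 total=47
k=7 load=- comp=t6/4c wait=4 total=51

end_cycle[5] = 39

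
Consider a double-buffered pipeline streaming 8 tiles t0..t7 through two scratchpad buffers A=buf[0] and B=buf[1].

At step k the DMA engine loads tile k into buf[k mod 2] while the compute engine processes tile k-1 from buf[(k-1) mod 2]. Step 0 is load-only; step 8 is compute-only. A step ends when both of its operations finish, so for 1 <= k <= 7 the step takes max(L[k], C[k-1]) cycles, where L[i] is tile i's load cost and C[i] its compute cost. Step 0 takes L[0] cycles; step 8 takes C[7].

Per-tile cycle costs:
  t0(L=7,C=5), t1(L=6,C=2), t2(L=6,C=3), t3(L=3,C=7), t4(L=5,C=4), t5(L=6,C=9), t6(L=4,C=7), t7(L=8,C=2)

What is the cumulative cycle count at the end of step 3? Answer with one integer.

k=0 load=t0/7c comp=- wait=7 total=7
k=1 load=t1/6c comp=t0/5c wait=6 total=13
k=2 load=t2/6c comp=t1/2c wait=6 total=19
k=3 load=t3/3c comp=t2/3c wait=3 total=22
k=4 load=t4/5c comp=t3/7c wait=7 total=29
k=5 load=t5/6c comp=t4/4c wait=6 total=35
k=6 load=t6/4c comp=t5/9c wait=9 total=44
k=7 load=t7/8c comp=t6/7c wait=8 total=52
k=8 load=- comp=t7/2c wait=2 total=54

end_cycle[3] = 22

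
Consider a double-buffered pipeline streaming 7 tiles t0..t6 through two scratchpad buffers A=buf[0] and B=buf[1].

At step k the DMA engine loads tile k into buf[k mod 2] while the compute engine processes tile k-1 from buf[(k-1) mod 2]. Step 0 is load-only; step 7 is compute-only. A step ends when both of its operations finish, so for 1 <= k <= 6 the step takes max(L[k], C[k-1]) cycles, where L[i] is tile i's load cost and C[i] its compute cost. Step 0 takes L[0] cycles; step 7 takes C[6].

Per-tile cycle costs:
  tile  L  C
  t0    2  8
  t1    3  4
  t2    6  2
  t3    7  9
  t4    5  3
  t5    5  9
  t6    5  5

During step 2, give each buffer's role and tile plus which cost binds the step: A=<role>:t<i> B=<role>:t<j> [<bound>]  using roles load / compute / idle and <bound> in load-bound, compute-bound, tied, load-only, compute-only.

step 2: A=load:t2 B=compute:t1 [load-bound]

k=0 load=t0/2c comp=- wait=2 total=2
k=1 load=t1/3c comp=t0/8c wait=8 total=10
k=2 load=t2/6c comp=t1/4c wait=6 total=16
k=3 load=t3/7c comp=t2/2c wait=7 total=23
k=4 load=t4/5c comp=t3/9c wait=9 total=32
k=5 load=t5/5c comp=t4/3c wait=5 total=37
k=6 load=t6/5c comp=t5/9c wait=9 total=46
k=7 load=- comp=t6/5c wait=5 total=51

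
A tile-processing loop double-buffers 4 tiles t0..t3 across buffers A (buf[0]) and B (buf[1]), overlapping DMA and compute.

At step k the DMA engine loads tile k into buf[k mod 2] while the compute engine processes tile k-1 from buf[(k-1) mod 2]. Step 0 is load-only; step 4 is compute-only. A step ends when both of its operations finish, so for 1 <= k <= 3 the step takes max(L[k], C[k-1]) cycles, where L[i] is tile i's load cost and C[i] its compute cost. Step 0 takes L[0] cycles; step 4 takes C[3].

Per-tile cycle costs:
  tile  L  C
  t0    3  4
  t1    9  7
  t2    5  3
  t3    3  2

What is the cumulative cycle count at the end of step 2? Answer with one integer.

end_cycle[2] = 19

  0. 3=3c; end=3; A:t0 B:-
  1. max(9,4)=9c; end=12; A:t0 B:t1
  2. max(5,7)=7c; end=19; A:t2 B:t1
  3. max(3,3)=3c; end=22; A:t2 B:t3
  4. 2=2c; end=24; A:t2 B:t3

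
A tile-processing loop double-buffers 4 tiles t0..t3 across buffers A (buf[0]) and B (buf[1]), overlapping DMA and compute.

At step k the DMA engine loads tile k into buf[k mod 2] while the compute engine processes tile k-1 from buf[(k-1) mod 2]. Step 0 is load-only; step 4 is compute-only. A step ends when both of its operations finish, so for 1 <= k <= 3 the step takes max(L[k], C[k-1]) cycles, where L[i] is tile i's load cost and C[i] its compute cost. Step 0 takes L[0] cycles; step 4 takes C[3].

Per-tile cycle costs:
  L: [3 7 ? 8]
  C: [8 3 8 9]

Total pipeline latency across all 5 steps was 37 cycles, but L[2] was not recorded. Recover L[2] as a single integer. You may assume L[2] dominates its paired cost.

L[2] = 9

step 0: dur = L[0]=3 = 3
step 1: dur = max(L[1]=7, C[0]=8) = 8
step 2: dur = max(L[2]=?, C[1]=3) = L[2]  (unknown; binding)
step 3: dur = max(L[3]=8, C[2]=8) = 8
step 4: dur = C[3]=9 = 9
sum of known step durations = 28
dur[2] = total - known = 37 - 28 = 9
L[2] is the binding max in step 2, so L[2] = dur[2] = 9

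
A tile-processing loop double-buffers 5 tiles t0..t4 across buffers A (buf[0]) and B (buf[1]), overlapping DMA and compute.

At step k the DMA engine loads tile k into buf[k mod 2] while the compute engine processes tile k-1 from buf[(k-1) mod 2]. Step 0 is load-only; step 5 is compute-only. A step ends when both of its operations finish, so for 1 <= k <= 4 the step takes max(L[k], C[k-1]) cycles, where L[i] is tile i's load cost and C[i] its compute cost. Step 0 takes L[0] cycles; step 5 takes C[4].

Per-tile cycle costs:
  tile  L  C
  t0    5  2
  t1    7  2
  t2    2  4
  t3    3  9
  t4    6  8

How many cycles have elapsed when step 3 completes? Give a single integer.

k=0 load=t0/5c comp=- wait=5 total=5
k=1 load=t1/7c comp=t0/2c wait=7 total=12
k=2 load=t2/2c comp=t1/2c wait=2 total=14
k=3 load=t3/3c comp=t2/4c wait=4 total=18
k=4 load=t4/6c comp=t3/9c wait=9 total=27
k=5 load=- comp=t4/8c wait=8 total=35

end_cycle[3] = 18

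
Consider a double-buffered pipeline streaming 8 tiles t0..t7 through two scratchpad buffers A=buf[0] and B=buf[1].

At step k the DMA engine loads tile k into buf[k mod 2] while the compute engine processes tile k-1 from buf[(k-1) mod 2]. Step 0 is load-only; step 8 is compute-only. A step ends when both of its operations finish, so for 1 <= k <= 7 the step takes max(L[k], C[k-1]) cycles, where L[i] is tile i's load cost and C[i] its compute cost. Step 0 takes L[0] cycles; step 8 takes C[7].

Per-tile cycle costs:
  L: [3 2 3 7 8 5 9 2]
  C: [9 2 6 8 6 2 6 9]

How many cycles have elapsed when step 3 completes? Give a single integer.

end_cycle[3] = 22

step 0: L[0]=3 → dur=3, Σ=3 | A=load:t0 B=idle [load-only]
step 1: L[1]=2 C[0]=9 → dur=9, Σ=12 | A=compute:t0 B=load:t1 [compute-bound]
step 2: L[2]=3 C[1]=2 → dur=3, Σ=15 | A=load:t2 B=compute:t1 [load-bound]
step 3: L[3]=7 C[2]=6 → dur=7, Σ=22 | A=compute:t2 B=load:t3 [load-bound]
step 4: L[4]=8 C[3]=8 → dur=8, Σ=30 | A=load:t4 B=compute:t3 [tied]
step 5: L[5]=5 C[4]=6 → dur=6, Σ=36 | A=compute:t4 B=load:t5 [compute-bound]
step 6: L[6]=9 C[5]=2 → dur=9, Σ=45 | A=load:t6 B=compute:t5 [load-bound]
step 7: L[7]=2 C[6]=6 → dur=6, Σ=51 | A=compute:t6 B=load:t7 [compute-bound]
step 8: C[7]=9 → dur=9, Σ=60 | A=idle B=compute:t7 [compute-only]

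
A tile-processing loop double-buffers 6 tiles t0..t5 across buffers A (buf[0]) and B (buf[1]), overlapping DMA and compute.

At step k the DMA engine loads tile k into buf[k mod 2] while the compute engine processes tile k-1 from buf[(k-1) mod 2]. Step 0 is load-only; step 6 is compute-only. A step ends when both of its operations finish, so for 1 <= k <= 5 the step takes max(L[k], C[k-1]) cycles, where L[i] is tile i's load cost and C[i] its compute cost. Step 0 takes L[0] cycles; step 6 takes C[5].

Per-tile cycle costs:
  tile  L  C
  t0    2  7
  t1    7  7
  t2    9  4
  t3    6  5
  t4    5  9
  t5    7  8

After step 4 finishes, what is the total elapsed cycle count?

end_cycle[4] = 29

step 0: L[0]=2 → dur=2, Σ=2 | A=load:t0 B=idle [load-only]
step 1: L[1]=7 C[0]=7 → dur=7, Σ=9 | A=compute:t0 B=load:t1 [tied]
step 2: L[2]=9 C[1]=7 → dur=9, Σ=18 | A=load:t2 B=compute:t1 [load-bound]
step 3: L[3]=6 C[2]=4 → dur=6, Σ=24 | A=compute:t2 B=load:t3 [load-bound]
step 4: L[4]=5 C[3]=5 → dur=5, Σ=29 | A=load:t4 B=compute:t3 [tied]
step 5: L[5]=7 C[4]=9 → dur=9, Σ=38 | A=compute:t4 B=load:t5 [compute-bound]
step 6: C[5]=8 → dur=8, Σ=46 | A=idle B=compute:t5 [compute-only]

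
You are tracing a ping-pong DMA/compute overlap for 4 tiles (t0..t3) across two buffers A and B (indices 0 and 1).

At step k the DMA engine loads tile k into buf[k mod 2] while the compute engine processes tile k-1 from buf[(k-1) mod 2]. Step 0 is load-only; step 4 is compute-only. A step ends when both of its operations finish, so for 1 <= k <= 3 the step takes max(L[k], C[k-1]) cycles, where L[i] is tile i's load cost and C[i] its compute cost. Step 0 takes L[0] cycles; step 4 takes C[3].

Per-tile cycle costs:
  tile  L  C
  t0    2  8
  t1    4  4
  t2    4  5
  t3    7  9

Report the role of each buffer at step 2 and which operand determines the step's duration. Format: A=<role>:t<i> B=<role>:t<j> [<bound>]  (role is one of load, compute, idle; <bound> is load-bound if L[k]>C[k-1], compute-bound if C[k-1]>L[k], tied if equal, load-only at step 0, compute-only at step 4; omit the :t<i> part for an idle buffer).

[0] DMA t0→A (2c) ∥ CU idle ⇒ 2c, clock 2
[1] DMA t1→B (4c) ∥ CU A:t0 (8c) ⇒ 8c, clock 10
[2] DMA t2→A (4c) ∥ CU B:t1 (4c) ⇒ 4c, clock 14
[3] DMA t3→B (7c) ∥ CU A:t2 (5c) ⇒ 7c, clock 21
[4] DMA idle ∥ CU B:t3 (9c) ⇒ 9c, clock 30

step 2: A=load:t2 B=compute:t1 [tied]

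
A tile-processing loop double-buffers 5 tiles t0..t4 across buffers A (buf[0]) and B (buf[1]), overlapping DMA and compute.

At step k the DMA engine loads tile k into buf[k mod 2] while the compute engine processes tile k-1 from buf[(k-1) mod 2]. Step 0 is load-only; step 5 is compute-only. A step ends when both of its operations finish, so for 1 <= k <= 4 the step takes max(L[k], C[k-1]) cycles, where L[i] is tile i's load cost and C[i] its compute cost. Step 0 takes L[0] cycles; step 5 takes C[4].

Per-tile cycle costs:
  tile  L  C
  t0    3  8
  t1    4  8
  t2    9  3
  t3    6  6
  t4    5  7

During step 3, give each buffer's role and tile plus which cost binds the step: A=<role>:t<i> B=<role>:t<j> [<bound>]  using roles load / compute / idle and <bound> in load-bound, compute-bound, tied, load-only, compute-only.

[0] DMA t0→A (3c) ∥ CU idle ⇒ 3c, clock 3
[1] DMA t1→B (4c) ∥ CU A:t0 (8c) ⇒ 8c, clock 11
[2] DMA t2→A (9c) ∥ CU B:t1 (8c) ⇒ 9c, clock 20
[3] DMA t3→B (6c) ∥ CU A:t2 (3c) ⇒ 6c, clock 26
[4] DMA t4→A (5c) ∥ CU B:t3 (6c) ⇒ 6c, clock 32
[5] DMA idle ∥ CU A:t4 (7c) ⇒ 7c, clock 39

step 3: A=compute:t2 B=load:t3 [load-bound]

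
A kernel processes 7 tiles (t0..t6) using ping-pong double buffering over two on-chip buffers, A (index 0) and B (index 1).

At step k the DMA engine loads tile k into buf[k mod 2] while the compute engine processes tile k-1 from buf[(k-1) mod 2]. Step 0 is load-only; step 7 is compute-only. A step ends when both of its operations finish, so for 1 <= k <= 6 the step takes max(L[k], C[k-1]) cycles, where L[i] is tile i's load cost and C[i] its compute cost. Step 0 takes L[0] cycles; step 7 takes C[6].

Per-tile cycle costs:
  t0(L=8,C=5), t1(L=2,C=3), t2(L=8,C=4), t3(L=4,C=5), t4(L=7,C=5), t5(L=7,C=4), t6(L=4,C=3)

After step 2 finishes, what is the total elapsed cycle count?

end_cycle[2] = 21

step 0: L[0]=8 → dur=8, Σ=8 | A=load:t0 B=idle [load-only]
step 1: L[1]=2 C[0]=5 → dur=5, Σ=13 | A=compute:t0 B=load:t1 [compute-bound]
step 2: L[2]=8 C[1]=3 → dur=8, Σ=21 | A=load:t2 B=compute:t1 [load-bound]
step 3: L[3]=4 C[2]=4 → dur=4, Σ=25 | A=compute:t2 B=load:t3 [tied]
step 4: L[4]=7 C[3]=5 → dur=7, Σ=32 | A=load:t4 B=compute:t3 [load-bound]
step 5: L[5]=7 C[4]=5 → dur=7, Σ=39 | A=compute:t4 B=load:t5 [load-bound]
step 6: L[6]=4 C[5]=4 → dur=4, Σ=43 | A=load:t6 B=compute:t5 [tied]
step 7: C[6]=3 → dur=3, Σ=46 | A=compute:t6 B=idle [compute-only]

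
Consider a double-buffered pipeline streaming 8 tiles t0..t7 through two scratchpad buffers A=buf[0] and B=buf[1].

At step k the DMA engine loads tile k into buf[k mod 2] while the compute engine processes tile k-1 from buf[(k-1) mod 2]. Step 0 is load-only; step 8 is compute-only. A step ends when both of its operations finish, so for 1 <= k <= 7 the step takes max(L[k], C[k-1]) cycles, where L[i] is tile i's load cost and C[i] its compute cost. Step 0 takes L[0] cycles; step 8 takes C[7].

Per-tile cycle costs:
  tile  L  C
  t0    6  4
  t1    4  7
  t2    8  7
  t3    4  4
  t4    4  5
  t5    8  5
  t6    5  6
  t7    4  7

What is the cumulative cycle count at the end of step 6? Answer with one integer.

end_cycle[6] = 42

  0. 6=6c; end=6; A:t0 B:-
  1. max(4,4)=4c; end=10; A:t0 B:t1
  2. max(8,7)=8c; end=18; A:t2 B:t1
  3. max(4,7)=7c; end=25; A:t2 B:t3
  4. max(4,4)=4c; end=29; A:t4 B:t3
  5. max(8,5)=8c; end=37; A:t4 B:t5
  6. max(5,5)=5c; end=42; A:t6 B:t5
  7. max(4,6)=6c; end=48; A:t6 B:t7
  8. 7=7c; end=55; A:t6 B:t7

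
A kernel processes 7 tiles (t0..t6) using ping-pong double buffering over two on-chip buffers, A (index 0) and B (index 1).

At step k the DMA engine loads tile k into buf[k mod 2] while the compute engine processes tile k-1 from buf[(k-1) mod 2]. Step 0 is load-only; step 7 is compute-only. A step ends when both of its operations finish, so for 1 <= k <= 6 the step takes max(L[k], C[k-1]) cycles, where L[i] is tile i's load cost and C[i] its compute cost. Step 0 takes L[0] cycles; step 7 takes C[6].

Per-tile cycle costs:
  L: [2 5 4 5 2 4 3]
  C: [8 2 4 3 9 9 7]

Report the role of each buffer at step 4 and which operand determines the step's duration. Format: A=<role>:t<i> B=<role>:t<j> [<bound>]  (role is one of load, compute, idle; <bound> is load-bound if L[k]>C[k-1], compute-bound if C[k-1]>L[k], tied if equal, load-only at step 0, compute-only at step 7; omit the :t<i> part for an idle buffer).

step 4: A=load:t4 B=compute:t3 [compute-bound]

step 0: L[0]=2 → dur=2, Σ=2 | A=load:t0 B=idle [load-only]
step 1: L[1]=5 C[0]=8 → dur=8, Σ=10 | A=compute:t0 B=load:t1 [compute-bound]
step 2: L[2]=4 C[1]=2 → dur=4, Σ=14 | A=load:t2 B=compute:t1 [load-bound]
step 3: L[3]=5 C[2]=4 → dur=5, Σ=19 | A=compute:t2 B=load:t3 [load-bound]
step 4: L[4]=2 C[3]=3 → dur=3, Σ=22 | A=load:t4 B=compute:t3 [compute-bound]
step 5: L[5]=4 C[4]=9 → dur=9, Σ=31 | A=compute:t4 B=load:t5 [compute-bound]
step 6: L[6]=3 C[5]=9 → dur=9, Σ=40 | A=load:t6 B=compute:t5 [compute-bound]
step 7: C[6]=7 → dur=7, Σ=47 | A=compute:t6 B=idle [compute-only]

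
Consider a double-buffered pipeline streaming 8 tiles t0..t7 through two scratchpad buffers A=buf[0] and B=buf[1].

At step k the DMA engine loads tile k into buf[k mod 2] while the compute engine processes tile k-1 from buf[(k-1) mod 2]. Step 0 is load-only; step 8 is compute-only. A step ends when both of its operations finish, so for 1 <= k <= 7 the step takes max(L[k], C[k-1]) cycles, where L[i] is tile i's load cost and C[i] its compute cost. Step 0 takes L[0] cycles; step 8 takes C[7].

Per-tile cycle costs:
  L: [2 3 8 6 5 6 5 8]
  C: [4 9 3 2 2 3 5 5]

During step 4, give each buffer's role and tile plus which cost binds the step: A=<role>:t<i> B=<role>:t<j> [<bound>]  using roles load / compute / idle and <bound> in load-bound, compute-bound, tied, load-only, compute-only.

  0. 2=2c; end=2; A:t0 B:-
  1. max(3,4)=4c; end=6; A:t0 B:t1
  2. max(8,9)=9c; end=15; A:t2 B:t1
  3. max(6,3)=6c; end=21; A:t2 B:t3
  4. max(5,2)=5c; end=26; A:t4 B:t3
  5. max(6,2)=6c; end=32; A:t4 B:t5
  6. max(5,3)=5c; end=37; A:t6 B:t5
  7. max(8,5)=8c; end=45; A:t6 B:t7
  8. 5=5c; end=50; A:t6 B:t7

step 4: A=load:t4 B=compute:t3 [load-bound]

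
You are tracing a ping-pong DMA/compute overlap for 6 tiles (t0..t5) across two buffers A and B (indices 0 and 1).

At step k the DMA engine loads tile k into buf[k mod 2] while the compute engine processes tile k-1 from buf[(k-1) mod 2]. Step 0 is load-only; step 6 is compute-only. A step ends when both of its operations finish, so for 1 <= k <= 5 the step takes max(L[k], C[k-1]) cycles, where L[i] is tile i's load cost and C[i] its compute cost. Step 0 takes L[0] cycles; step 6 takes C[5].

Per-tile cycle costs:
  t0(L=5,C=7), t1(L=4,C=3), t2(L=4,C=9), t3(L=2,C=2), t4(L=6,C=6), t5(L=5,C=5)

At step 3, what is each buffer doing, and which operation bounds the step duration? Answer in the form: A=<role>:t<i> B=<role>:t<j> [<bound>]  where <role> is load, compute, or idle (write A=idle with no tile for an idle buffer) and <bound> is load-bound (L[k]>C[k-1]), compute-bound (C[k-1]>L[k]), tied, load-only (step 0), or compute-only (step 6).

step 3: A=compute:t2 B=load:t3 [compute-bound]

[0] DMA t0→A (5c) ∥ CU idle ⇒ 5c, clock 5
[1] DMA t1→B (4c) ∥ CU A:t0 (7c) ⇒ 7c, clock 12
[2] DMA t2→A (4c) ∥ CU B:t1 (3c) ⇒ 4c, clock 16
[3] DMA t3→B (2c) ∥ CU A:t2 (9c) ⇒ 9c, clock 25
[4] DMA t4→A (6c) ∥ CU B:t3 (2c) ⇒ 6c, clock 31
[5] DMA t5→B (5c) ∥ CU A:t4 (6c) ⇒ 6c, clock 37
[6] DMA idle ∥ CU B:t5 (5c) ⇒ 5c, clock 42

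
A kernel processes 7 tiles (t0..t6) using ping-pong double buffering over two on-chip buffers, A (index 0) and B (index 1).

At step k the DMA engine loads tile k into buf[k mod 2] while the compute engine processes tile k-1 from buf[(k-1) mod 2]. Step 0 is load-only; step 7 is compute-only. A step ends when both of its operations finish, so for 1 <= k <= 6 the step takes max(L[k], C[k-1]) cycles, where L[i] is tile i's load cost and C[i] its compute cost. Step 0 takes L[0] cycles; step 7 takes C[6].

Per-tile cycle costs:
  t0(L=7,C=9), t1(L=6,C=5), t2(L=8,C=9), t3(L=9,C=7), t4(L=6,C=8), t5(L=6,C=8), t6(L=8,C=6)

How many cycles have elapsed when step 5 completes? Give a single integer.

end_cycle[5] = 48

[0] DMA t0→A (7c) ∥ CU idle ⇒ 7c, clock 7
[1] DMA t1→B (6c) ∥ CU A:t0 (9c) ⇒ 9c, clock 16
[2] DMA t2→A (8c) ∥ CU B:t1 (5c) ⇒ 8c, clock 24
[3] DMA t3→B (9c) ∥ CU A:t2 (9c) ⇒ 9c, clock 33
[4] DMA t4→A (6c) ∥ CU B:t3 (7c) ⇒ 7c, clock 40
[5] DMA t5→B (6c) ∥ CU A:t4 (8c) ⇒ 8c, clock 48
[6] DMA t6→A (8c) ∥ CU B:t5 (8c) ⇒ 8c, clock 56
[7] DMA idle ∥ CU A:t6 (6c) ⇒ 6c, clock 62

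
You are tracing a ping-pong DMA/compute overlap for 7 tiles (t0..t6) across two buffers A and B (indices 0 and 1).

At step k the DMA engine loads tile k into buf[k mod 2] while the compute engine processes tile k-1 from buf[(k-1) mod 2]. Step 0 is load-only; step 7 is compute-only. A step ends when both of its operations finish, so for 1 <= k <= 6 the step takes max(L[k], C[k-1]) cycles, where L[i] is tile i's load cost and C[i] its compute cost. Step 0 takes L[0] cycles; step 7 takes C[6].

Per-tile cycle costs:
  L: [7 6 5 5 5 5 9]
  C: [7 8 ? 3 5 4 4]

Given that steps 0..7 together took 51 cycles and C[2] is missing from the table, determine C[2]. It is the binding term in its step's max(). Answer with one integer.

step 0 | dur = L[0]=7 = 7
step 1 | dur = max(L[1]=6, C[0]=7) = 7
step 2 | dur = max(L[2]=5, C[1]=8) = 8
step 3 | dur = max(L[3]=5, C[2]=?) = C[2]  (unknown; binding)
step 4 | dur = max(L[4]=5, C[3]=3) = 5
step 5 | dur = max(L[5]=5, C[4]=5) = 5
step 6 | dur = max(L[6]=9, C[5]=4) = 9
step 7 | dur = C[6]=4 = 4
sum of known step durations = 45
dur[3] = total - known = 51 - 45 = 6
C[2] is the binding max in step 3, so C[2] = dur[3] = 6

C[2] = 6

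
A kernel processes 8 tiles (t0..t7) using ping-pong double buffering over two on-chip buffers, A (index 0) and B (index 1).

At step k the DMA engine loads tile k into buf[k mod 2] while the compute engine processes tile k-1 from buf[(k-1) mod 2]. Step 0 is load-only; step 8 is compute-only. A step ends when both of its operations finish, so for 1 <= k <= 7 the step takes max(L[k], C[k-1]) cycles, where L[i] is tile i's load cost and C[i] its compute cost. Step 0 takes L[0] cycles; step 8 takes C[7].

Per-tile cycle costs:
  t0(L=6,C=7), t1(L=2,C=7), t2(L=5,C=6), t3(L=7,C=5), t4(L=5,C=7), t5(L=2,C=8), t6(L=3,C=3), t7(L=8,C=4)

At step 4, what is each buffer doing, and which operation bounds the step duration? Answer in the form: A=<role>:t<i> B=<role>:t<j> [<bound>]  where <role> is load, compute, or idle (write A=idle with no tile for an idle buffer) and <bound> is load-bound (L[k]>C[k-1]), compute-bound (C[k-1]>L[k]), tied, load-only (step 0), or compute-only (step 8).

step 4: A=load:t4 B=compute:t3 [tied]

  0. 6=6c; end=6; A:t0 B:-
  1. max(2,7)=7c; end=13; A:t0 B:t1
  2. max(5,7)=7c; end=20; A:t2 B:t1
  3. max(7,6)=7c; end=27; A:t2 B:t3
  4. max(5,5)=5c; end=32; A:t4 B:t3
  5. max(2,7)=7c; end=39; A:t4 B:t5
  6. max(3,8)=8c; end=47; A:t6 B:t5
  7. max(8,3)=8c; end=55; A:t6 B:t7
  8. 4=4c; end=59; A:t6 B:t7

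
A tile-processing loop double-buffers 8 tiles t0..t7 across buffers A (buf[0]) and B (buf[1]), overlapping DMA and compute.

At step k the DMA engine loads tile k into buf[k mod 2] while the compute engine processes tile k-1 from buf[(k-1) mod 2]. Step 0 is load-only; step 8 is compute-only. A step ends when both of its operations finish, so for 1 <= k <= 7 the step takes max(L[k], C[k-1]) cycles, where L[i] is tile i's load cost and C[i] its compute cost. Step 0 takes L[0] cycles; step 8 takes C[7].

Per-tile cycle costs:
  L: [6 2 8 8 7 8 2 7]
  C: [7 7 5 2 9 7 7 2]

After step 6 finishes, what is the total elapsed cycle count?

[0] DMA t0→A (6c) ∥ CU idle ⇒ 6c, clock 6
[1] DMA t1→B (2c) ∥ CU A:t0 (7c) ⇒ 7c, clock 13
[2] DMA t2→A (8c) ∥ CU B:t1 (7c) ⇒ 8c, clock 21
[3] DMA t3→B (8c) ∥ CU A:t2 (5c) ⇒ 8c, clock 29
[4] DMA t4→A (7c) ∥ CU B:t3 (2c) ⇒ 7c, clock 36
[5] DMA t5→B (8c) ∥ CU A:t4 (9c) ⇒ 9c, clock 45
[6] DMA t6→A (2c) ∥ CU B:t5 (7c) ⇒ 7c, clock 52
[7] DMA t7→B (7c) ∥ CU A:t6 (7c) ⇒ 7c, clock 59
[8] DMA idle ∥ CU B:t7 (2c) ⇒ 2c, clock 61

end_cycle[6] = 52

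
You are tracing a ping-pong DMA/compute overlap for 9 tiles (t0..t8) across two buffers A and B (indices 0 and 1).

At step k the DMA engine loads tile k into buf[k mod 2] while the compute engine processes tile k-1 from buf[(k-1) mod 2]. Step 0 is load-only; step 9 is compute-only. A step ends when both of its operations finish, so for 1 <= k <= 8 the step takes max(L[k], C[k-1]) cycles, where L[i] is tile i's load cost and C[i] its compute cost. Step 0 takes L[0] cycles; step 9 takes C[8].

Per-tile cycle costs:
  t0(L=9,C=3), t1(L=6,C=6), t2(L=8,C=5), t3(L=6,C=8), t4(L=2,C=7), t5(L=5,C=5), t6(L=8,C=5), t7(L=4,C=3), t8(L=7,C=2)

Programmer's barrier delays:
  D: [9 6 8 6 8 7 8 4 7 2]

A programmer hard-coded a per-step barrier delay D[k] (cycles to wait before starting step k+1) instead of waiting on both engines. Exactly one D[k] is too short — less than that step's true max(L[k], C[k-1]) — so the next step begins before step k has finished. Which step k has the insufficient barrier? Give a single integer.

k=0 barrier L[0]=9→9c, D[0]=9 ok
k=1 barrier max(L[1]=6,C[0]=3)→6c, D[1]=6 ok
k=2 barrier max(L[2]=8,C[1]=6)→8c, D[2]=8 ok
k=3 barrier max(L[3]=6,C[2]=5)→6c, D[3]=6 ok
k=4 barrier max(L[4]=2,C[3]=8)→8c, D[4]=8 ok
k=5 barrier max(L[5]=5,C[4]=7)→7c, D[5]=7 ok
k=6 barrier max(L[6]=8,C[5]=5)→8c, D[6]=8 ok
k=7 barrier max(L[7]=4,C[6]=5)→5c, D[7]=4 SHORT
k=8 barrier max(L[8]=7,C[7]=3)→7c, D[8]=7 ok
k=9 barrier C[8]=2→2c, D[9]=2 ok

hazard at step 7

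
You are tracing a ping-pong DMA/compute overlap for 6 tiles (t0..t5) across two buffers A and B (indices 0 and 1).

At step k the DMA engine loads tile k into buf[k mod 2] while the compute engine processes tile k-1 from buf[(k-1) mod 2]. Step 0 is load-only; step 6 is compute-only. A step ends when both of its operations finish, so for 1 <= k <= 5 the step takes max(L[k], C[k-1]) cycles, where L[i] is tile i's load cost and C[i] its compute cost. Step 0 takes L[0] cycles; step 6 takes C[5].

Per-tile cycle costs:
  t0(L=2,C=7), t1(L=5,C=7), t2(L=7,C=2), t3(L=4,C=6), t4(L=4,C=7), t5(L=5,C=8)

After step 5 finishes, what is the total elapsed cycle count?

end_cycle[5] = 33

  0. 2=2c; end=2; A:t0 B:-
  1. max(5,7)=7c; end=9; A:t0 B:t1
  2. max(7,7)=7c; end=16; A:t2 B:t1
  3. max(4,2)=4c; end=20; A:t2 B:t3
  4. max(4,6)=6c; end=26; A:t4 B:t3
  5. max(5,7)=7c; end=33; A:t4 B:t5
  6. 8=8c; end=41; A:t4 B:t5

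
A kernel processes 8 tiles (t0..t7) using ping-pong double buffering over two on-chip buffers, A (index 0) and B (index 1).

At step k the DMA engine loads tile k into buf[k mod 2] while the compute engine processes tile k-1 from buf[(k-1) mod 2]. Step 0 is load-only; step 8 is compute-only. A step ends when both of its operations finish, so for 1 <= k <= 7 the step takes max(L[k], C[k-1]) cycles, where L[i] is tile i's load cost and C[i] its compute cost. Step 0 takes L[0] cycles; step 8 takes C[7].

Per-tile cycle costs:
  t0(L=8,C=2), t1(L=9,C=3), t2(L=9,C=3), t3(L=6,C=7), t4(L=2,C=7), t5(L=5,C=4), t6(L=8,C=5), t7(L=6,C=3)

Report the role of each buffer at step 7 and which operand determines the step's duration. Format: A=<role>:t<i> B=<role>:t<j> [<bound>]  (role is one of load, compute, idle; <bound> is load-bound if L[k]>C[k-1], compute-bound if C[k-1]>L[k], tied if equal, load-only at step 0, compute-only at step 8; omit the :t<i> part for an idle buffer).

step 7: A=compute:t6 B=load:t7 [load-bound]

[0] DMA t0→A (8c) ∥ CU idle ⇒ 8c, clock 8
[1] DMA t1→B (9c) ∥ CU A:t0 (2c) ⇒ 9c, clock 17
[2] DMA t2→A (9c) ∥ CU B:t1 (3c) ⇒ 9c, clock 26
[3] DMA t3→B (6c) ∥ CU A:t2 (3c) ⇒ 6c, clock 32
[4] DMA t4→A (2c) ∥ CU B:t3 (7c) ⇒ 7c, clock 39
[5] DMA t5→B (5c) ∥ CU A:t4 (7c) ⇒ 7c, clock 46
[6] DMA t6→A (8c) ∥ CU B:t5 (4c) ⇒ 8c, clock 54
[7] DMA t7→B (6c) ∥ CU A:t6 (5c) ⇒ 6c, clock 60
[8] DMA idle ∥ CU B:t7 (3c) ⇒ 3c, clock 63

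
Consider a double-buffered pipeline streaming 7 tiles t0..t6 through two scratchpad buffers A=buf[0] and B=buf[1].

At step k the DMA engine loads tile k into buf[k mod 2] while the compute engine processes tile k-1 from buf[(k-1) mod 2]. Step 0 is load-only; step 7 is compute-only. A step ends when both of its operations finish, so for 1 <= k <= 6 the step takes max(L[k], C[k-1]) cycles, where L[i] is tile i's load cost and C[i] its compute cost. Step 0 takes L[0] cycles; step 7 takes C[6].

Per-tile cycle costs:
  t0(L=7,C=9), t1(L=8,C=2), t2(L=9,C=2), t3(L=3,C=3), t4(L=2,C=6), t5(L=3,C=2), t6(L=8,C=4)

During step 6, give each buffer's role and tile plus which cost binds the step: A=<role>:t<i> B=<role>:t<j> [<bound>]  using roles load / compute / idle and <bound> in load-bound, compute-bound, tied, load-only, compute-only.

step 6: A=load:t6 B=compute:t5 [load-bound]

k=0 load=t0/7c comp=- wait=7 total=7
k=1 load=t1/8c comp=t0/9c wait=9 total=16
k=2 load=t2/9c comp=t1/2c wait=9 total=25
k=3 load=t3/3c comp=t2/2c wait=3 total=28
k=4 load=t4/2c comp=t3/3c wait=3 total=31
k=5 load=t5/3c comp=t4/6c wait=6 total=37
k=6 load=t6/8c comp=t5/2c wait=8 total=45
k=7 load=- comp=t6/4c wait=4 total=49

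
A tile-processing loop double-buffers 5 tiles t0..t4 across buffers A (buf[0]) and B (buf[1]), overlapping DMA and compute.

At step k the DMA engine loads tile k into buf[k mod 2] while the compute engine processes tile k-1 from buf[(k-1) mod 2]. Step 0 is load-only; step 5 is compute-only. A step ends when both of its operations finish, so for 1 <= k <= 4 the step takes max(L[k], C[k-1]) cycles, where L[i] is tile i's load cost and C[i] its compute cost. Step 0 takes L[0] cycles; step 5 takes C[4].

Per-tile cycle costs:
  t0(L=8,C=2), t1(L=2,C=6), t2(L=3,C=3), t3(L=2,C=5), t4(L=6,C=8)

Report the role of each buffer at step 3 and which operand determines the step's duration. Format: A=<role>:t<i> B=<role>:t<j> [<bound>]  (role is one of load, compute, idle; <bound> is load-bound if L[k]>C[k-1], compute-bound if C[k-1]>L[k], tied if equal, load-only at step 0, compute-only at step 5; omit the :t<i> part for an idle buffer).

[0] DMA t0→A (8c) ∥ CU idle ⇒ 8c, clock 8
[1] DMA t1→B (2c) ∥ CU A:t0 (2c) ⇒ 2c, clock 10
[2] DMA t2→A (3c) ∥ CU B:t1 (6c) ⇒ 6c, clock 16
[3] DMA t3→B (2c) ∥ CU A:t2 (3c) ⇒ 3c, clock 19
[4] DMA t4→A (6c) ∥ CU B:t3 (5c) ⇒ 6c, clock 25
[5] DMA idle ∥ CU A:t4 (8c) ⇒ 8c, clock 33

step 3: A=compute:t2 B=load:t3 [compute-bound]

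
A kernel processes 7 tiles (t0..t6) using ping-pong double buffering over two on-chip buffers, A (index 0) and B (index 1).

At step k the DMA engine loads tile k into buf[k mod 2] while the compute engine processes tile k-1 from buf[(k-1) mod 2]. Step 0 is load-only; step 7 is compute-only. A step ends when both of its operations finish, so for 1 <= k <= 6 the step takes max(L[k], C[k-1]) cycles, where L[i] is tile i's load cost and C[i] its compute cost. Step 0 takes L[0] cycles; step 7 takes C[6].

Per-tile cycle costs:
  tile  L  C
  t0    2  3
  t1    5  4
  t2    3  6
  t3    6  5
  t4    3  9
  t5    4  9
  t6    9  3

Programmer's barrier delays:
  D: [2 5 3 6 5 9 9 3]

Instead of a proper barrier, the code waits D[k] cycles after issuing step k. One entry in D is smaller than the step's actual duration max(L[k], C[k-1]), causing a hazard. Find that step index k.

k=0 barrier L[0]=2→2c, D[0]=2 ok
k=1 barrier max(L[1]=5,C[0]=3)→5c, D[1]=5 ok
k=2 barrier max(L[2]=3,C[1]=4)→4c, D[2]=3 SHORT
k=3 barrier max(L[3]=6,C[2]=6)→6c, D[3]=6 ok
k=4 barrier max(L[4]=3,C[3]=5)→5c, D[4]=5 ok
k=5 barrier max(L[5]=4,C[4]=9)→9c, D[5]=9 ok
k=6 barrier max(L[6]=9,C[5]=9)→9c, D[6]=9 ok
k=7 barrier C[6]=3→3c, D[7]=3 ok

hazard at step 2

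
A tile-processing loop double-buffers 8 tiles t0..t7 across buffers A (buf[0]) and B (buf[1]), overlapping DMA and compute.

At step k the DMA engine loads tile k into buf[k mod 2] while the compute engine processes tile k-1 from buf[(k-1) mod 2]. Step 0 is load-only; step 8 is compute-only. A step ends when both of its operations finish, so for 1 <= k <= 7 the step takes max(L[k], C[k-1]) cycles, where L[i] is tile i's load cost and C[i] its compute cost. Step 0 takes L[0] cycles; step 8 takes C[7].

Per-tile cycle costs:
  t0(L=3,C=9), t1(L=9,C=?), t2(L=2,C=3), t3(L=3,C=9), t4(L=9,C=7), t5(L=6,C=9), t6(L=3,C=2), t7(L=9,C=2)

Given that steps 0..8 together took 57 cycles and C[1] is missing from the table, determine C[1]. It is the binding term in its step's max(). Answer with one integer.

C[1] = 6

step 0 = dur = L[0]=3 = 3
step 1 = dur = max(L[1]=9, C[0]=9) = 9
step 2 = dur = max(L[2]=2, C[1]=?) = C[1]  (unknown; binding)
step 3 = dur = max(L[3]=3, C[2]=3) = 3
step 4 = dur = max(L[4]=9, C[3]=9) = 9
step 5 = dur = max(L[5]=6, C[4]=7) = 7
step 6 = dur = max(L[6]=3, C[5]=9) = 9
step 7 = dur = max(L[7]=9, C[6]=2) = 9
step 8 = dur = C[7]=2 = 2
sum of known step durations = 51
dur[2] = total - known = 57 - 51 = 6
C[1] is the binding max in step 2, so C[1] = dur[2] = 6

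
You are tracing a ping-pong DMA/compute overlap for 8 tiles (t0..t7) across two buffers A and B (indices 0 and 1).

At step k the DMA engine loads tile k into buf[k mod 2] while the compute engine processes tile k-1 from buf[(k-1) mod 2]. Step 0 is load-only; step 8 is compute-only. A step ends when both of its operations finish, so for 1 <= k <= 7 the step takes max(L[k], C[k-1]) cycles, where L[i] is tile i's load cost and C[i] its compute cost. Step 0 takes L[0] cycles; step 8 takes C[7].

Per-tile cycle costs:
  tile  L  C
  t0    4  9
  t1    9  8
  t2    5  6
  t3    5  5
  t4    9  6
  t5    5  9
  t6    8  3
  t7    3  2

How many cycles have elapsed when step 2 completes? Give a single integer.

[0] DMA t0→A (4c) ∥ CU idle ⇒ 4c, clock 4
[1] DMA t1→B (9c) ∥ CU A:t0 (9c) ⇒ 9c, clock 13
[2] DMA t2→A (5c) ∥ CU B:t1 (8c) ⇒ 8c, clock 21
[3] DMA t3→B (5c) ∥ CU A:t2 (6c) ⇒ 6c, clock 27
[4] DMA t4→A (9c) ∥ CU B:t3 (5c) ⇒ 9c, clock 36
[5] DMA t5→B (5c) ∥ CU A:t4 (6c) ⇒ 6c, clock 42
[6] DMA t6→A (8c) ∥ CU B:t5 (9c) ⇒ 9c, clock 51
[7] DMA t7→B (3c) ∥ CU A:t6 (3c) ⇒ 3c, clock 54
[8] DMA idle ∥ CU B:t7 (2c) ⇒ 2c, clock 56

end_cycle[2] = 21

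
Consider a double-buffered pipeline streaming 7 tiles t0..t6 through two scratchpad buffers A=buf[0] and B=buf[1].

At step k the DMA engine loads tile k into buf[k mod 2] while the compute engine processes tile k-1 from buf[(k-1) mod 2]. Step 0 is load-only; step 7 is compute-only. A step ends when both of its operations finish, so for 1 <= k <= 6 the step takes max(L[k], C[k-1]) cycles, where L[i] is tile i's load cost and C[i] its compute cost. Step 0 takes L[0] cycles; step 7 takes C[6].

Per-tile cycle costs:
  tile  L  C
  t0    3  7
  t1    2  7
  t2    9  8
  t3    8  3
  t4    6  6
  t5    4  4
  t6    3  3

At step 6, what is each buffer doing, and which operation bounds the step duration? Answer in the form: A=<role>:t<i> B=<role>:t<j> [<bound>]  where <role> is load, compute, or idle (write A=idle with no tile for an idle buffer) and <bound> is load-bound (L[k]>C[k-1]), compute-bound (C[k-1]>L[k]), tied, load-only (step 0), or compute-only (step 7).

step 6: A=load:t6 B=compute:t5 [compute-bound]

[0] DMA t0→A (3c) ∥ CU idle ⇒ 3c, clock 3
[1] DMA t1→B (2c) ∥ CU A:t0 (7c) ⇒ 7c, clock 10
[2] DMA t2→A (9c) ∥ CU B:t1 (7c) ⇒ 9c, clock 19
[3] DMA t3→B (8c) ∥ CU A:t2 (8c) ⇒ 8c, clock 27
[4] DMA t4→A (6c) ∥ CU B:t3 (3c) ⇒ 6c, clock 33
[5] DMA t5→B (4c) ∥ CU A:t4 (6c) ⇒ 6c, clock 39
[6] DMA t6→A (3c) ∥ CU B:t5 (4c) ⇒ 4c, clock 43
[7] DMA idle ∥ CU A:t6 (3c) ⇒ 3c, clock 46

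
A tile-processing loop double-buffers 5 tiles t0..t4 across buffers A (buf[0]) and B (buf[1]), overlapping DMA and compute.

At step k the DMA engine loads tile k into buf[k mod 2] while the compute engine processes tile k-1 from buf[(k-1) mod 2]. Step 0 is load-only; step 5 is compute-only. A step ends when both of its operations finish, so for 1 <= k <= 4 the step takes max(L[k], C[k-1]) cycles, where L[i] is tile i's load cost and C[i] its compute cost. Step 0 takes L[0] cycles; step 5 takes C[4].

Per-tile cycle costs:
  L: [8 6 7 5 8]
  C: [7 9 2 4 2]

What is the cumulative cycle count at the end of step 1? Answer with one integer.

end_cycle[1] = 15

step 0: L[0]=8 → dur=8, Σ=8 | A=load:t0 B=idle [load-only]
step 1: L[1]=6 C[0]=7 → dur=7, Σ=15 | A=compute:t0 B=load:t1 [compute-bound]
step 2: L[2]=7 C[1]=9 → dur=9, Σ=24 | A=load:t2 B=compute:t1 [compute-bound]
step 3: L[3]=5 C[2]=2 → dur=5, Σ=29 | A=compute:t2 B=load:t3 [load-bound]
step 4: L[4]=8 C[3]=4 → dur=8, Σ=37 | A=load:t4 B=compute:t3 [load-bound]
step 5: C[4]=2 → dur=2, Σ=39 | A=compute:t4 B=idle [compute-only]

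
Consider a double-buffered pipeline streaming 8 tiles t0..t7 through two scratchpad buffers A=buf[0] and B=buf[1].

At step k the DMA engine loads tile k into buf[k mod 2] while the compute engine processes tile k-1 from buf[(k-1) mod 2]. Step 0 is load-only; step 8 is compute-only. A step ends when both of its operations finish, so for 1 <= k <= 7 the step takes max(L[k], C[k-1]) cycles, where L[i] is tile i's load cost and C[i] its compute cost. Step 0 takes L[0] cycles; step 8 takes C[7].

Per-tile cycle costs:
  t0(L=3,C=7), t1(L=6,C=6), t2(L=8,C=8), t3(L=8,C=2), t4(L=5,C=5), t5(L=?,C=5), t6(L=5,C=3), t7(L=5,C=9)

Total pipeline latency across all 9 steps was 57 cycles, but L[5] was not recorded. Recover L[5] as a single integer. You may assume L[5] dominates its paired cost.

step 0: dur = L[0]=3 = 3
step 1: dur = max(L[1]=6, C[0]=7) = 7
step 2: dur = max(L[2]=8, C[1]=6) = 8
step 3: dur = max(L[3]=8, C[2]=8) = 8
step 4: dur = max(L[4]=5, C[3]=2) = 5
step 5: dur = max(L[5]=?, C[4]=5) = L[5]  (unknown; binding)
step 6: dur = max(L[6]=5, C[5]=5) = 5
step 7: dur = max(L[7]=5, C[6]=3) = 5
step 8: dur = C[7]=9 = 9
sum of known step durations = 50
dur[5] = total - known = 57 - 50 = 7
L[5] is the binding max in step 5, so L[5] = dur[5] = 7

L[5] = 7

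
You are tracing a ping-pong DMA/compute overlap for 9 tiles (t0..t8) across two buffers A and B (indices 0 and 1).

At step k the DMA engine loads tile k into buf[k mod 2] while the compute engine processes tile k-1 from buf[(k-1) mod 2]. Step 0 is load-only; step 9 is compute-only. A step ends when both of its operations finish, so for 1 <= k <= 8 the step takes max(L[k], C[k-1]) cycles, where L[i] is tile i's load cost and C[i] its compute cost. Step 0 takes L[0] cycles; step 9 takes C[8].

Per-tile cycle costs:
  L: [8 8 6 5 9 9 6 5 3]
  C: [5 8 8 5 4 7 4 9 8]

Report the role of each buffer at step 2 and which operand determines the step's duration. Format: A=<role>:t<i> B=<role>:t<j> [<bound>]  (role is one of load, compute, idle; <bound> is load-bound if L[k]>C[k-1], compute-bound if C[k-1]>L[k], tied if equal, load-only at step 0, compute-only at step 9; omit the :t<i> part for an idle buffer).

k=0 load=t0/8c comp=- wait=8 total=8
k=1 load=t1/8c comp=t0/5c wait=8 total=16
k=2 load=t2/6c comp=t1/8c wait=8 total=24
k=3 load=t3/5c comp=t2/8c wait=8 total=32
k=4 load=t4/9c comp=t3/5c wait=9 total=41
k=5 load=t5/9c comp=t4/4c wait=9 total=50
k=6 load=t6/6c comp=t5/7c wait=7 total=57
k=7 load=t7/5c comp=t6/4c wait=5 total=62
k=8 load=t8/3c comp=t7/9c wait=9 total=71
k=9 load=- comp=t8/8c wait=8 total=79

step 2: A=load:t2 B=compute:t1 [compute-bound]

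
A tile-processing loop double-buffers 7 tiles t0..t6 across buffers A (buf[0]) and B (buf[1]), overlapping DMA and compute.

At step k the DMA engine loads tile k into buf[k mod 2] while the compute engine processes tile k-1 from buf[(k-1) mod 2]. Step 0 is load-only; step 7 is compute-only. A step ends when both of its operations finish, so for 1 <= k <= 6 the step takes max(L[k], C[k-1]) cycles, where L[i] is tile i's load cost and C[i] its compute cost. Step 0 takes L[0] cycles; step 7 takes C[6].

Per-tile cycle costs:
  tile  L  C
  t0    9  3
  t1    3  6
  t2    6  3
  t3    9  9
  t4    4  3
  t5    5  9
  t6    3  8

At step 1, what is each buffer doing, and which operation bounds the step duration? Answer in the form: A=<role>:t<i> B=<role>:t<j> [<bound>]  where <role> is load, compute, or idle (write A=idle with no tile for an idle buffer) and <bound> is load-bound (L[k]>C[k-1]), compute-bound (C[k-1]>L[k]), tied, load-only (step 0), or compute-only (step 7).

step 1: A=compute:t0 B=load:t1 [tied]

step 0: L[0]=9 → dur=9, Σ=9 | A=load:t0 B=idle [load-only]
step 1: L[1]=3 C[0]=3 → dur=3, Σ=12 | A=compute:t0 B=load:t1 [tied]
step 2: L[2]=6 C[1]=6 → dur=6, Σ=18 | A=load:t2 B=compute:t1 [tied]
step 3: L[3]=9 C[2]=3 → dur=9, Σ=27 | A=compute:t2 B=load:t3 [load-bound]
step 4: L[4]=4 C[3]=9 → dur=9, Σ=36 | A=load:t4 B=compute:t3 [compute-bound]
step 5: L[5]=5 C[4]=3 → dur=5, Σ=41 | A=compute:t4 B=load:t5 [load-bound]
step 6: L[6]=3 C[5]=9 → dur=9, Σ=50 | A=load:t6 B=compute:t5 [compute-bound]
step 7: C[6]=8 → dur=8, Σ=58 | A=compute:t6 B=idle [compute-only]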